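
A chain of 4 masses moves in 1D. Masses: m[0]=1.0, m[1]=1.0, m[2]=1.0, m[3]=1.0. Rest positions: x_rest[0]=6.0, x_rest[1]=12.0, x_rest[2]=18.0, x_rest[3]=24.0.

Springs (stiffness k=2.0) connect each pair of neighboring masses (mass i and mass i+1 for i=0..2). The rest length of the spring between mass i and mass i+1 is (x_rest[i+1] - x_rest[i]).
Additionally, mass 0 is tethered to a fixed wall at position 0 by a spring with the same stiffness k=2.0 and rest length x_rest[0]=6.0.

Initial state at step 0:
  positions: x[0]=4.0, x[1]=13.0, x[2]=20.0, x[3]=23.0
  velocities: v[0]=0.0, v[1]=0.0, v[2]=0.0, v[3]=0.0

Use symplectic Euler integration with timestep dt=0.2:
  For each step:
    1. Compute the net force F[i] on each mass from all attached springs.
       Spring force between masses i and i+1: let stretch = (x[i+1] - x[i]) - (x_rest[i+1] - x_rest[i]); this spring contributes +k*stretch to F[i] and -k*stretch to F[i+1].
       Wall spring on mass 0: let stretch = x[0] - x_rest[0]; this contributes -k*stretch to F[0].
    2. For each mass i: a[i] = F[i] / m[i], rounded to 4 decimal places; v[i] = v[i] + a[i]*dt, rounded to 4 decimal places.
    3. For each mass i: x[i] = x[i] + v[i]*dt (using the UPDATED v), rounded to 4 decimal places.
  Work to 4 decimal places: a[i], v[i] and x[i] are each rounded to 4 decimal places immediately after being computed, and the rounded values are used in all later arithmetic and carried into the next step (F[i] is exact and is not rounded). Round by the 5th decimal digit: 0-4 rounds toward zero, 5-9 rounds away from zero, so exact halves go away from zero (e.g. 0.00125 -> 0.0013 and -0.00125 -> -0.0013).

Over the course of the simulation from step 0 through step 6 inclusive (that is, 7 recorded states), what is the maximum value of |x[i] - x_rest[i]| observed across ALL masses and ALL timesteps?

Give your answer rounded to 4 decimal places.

Step 0: x=[4.0000 13.0000 20.0000 23.0000] v=[0.0000 0.0000 0.0000 0.0000]
Step 1: x=[4.4000 12.8400 19.6800 23.2400] v=[2.0000 -0.8000 -1.6000 1.2000]
Step 2: x=[5.1232 12.5520 19.0976 23.6752] v=[3.6160 -1.4400 -2.9120 2.1760]
Step 3: x=[6.0308 12.1933 18.3578 24.2242] v=[4.5382 -1.7933 -3.6992 2.7450]
Step 4: x=[6.9490 11.8348 17.5941 24.7839] v=[4.5909 -1.7925 -3.8184 2.7984]
Step 5: x=[7.7021 11.5462 16.9449 25.2484] v=[3.7656 -1.4431 -3.2462 2.3225]
Step 6: x=[8.1466 11.3819 16.5280 25.5286] v=[2.2224 -0.8213 -2.0843 1.4011]
Max displacement = 2.1466

Answer: 2.1466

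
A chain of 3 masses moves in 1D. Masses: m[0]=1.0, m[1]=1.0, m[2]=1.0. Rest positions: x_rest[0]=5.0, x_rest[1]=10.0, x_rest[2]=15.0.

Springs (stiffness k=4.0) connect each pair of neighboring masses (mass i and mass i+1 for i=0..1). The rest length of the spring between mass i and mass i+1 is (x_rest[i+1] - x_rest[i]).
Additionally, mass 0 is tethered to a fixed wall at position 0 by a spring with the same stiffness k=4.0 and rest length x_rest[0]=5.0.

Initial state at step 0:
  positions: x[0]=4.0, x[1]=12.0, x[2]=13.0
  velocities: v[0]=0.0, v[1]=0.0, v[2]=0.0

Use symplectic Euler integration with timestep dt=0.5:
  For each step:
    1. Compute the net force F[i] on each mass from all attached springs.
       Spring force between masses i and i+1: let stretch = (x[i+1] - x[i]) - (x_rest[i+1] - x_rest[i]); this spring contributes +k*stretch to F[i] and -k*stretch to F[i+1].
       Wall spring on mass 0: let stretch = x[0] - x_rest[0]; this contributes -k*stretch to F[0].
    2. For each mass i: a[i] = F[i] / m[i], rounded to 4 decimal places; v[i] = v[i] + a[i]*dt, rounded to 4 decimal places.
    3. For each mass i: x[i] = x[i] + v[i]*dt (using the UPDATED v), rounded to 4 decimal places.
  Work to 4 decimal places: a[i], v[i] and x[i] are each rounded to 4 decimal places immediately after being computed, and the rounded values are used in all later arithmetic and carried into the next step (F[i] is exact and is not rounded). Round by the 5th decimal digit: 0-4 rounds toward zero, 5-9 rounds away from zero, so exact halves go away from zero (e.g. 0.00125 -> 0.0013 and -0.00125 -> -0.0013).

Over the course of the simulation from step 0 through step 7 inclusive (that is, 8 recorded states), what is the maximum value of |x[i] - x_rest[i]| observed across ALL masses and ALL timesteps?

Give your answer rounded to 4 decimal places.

Step 0: x=[4.0000 12.0000 13.0000] v=[0.0000 0.0000 0.0000]
Step 1: x=[8.0000 5.0000 17.0000] v=[8.0000 -14.0000 8.0000]
Step 2: x=[1.0000 13.0000 14.0000] v=[-14.0000 16.0000 -6.0000]
Step 3: x=[5.0000 10.0000 15.0000] v=[8.0000 -6.0000 2.0000]
Step 4: x=[9.0000 7.0000 16.0000] v=[8.0000 -6.0000 2.0000]
Step 5: x=[2.0000 15.0000 13.0000] v=[-14.0000 16.0000 -6.0000]
Step 6: x=[6.0000 8.0000 17.0000] v=[8.0000 -14.0000 8.0000]
Step 7: x=[6.0000 8.0000 17.0000] v=[0.0000 0.0000 0.0000]
Max displacement = 5.0000

Answer: 5.0000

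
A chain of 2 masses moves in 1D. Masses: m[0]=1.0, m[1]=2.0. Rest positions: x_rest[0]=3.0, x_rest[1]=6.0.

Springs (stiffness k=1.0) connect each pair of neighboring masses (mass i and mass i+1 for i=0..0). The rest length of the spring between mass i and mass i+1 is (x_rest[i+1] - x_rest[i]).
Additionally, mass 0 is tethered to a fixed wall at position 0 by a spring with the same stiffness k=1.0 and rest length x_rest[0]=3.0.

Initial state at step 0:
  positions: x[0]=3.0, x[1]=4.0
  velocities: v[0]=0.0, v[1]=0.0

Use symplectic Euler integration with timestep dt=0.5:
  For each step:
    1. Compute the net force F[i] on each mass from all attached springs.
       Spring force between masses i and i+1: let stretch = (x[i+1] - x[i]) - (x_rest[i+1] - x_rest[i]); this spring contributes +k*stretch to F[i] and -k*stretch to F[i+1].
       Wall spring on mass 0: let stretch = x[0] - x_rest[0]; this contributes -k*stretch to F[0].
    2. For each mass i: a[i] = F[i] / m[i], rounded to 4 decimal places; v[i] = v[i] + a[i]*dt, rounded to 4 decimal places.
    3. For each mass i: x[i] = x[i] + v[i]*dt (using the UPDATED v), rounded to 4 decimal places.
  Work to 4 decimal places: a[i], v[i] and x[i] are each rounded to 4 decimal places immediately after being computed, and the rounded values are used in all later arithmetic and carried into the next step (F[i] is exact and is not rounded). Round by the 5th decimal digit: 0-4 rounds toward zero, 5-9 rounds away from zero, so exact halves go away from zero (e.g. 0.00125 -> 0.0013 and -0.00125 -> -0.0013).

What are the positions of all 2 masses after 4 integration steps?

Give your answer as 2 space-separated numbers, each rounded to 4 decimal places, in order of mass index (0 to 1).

Step 0: x=[3.0000 4.0000] v=[0.0000 0.0000]
Step 1: x=[2.5000 4.2500] v=[-1.0000 0.5000]
Step 2: x=[1.8125 4.6563] v=[-1.3750 0.8125]
Step 3: x=[1.3828 5.0821] v=[-0.8594 0.8516]
Step 4: x=[1.5323 5.4205] v=[0.2989 0.6768]

Answer: 1.5323 5.4205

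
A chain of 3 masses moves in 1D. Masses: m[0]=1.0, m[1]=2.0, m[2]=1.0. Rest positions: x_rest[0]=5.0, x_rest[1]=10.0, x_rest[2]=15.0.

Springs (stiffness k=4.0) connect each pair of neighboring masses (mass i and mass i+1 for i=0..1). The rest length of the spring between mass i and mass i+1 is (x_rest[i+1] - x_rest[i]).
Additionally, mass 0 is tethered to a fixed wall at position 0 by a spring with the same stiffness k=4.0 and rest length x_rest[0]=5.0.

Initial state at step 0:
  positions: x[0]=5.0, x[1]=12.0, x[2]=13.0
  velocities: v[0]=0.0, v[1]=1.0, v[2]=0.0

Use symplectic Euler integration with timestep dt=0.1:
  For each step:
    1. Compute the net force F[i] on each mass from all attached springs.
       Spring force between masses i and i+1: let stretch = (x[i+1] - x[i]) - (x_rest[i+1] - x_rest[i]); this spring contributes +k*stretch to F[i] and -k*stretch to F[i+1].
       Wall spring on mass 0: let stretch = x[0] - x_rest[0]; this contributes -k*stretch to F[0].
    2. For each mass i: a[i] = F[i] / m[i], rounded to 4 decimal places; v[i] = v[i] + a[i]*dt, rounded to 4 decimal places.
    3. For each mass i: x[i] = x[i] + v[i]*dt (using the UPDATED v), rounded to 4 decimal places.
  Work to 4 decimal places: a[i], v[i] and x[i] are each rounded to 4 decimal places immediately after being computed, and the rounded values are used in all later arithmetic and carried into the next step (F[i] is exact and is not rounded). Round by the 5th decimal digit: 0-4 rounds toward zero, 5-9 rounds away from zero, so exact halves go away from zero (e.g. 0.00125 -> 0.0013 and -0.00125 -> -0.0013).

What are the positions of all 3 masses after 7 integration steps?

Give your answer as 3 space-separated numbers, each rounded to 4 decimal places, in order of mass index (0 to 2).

Answer: 6.2455 10.2000 16.4196

Derivation:
Step 0: x=[5.0000 12.0000 13.0000] v=[0.0000 1.0000 0.0000]
Step 1: x=[5.0800 11.9800 13.1600] v=[0.8000 -0.2000 1.6000]
Step 2: x=[5.2328 11.8456 13.4728] v=[1.5280 -1.3440 3.1280]
Step 3: x=[5.4408 11.6115 13.9205] v=[2.0800 -2.3411 4.4771]
Step 4: x=[5.6780 11.3002 14.4759] v=[2.3720 -3.1134 5.5535]
Step 5: x=[5.9130 10.9399 15.1042] v=[2.3497 -3.6027 6.2832]
Step 6: x=[6.1125 10.5624 15.7660] v=[1.9953 -3.7752 6.6175]
Step 7: x=[6.2455 10.2000 16.4196] v=[1.3303 -3.6245 6.5361]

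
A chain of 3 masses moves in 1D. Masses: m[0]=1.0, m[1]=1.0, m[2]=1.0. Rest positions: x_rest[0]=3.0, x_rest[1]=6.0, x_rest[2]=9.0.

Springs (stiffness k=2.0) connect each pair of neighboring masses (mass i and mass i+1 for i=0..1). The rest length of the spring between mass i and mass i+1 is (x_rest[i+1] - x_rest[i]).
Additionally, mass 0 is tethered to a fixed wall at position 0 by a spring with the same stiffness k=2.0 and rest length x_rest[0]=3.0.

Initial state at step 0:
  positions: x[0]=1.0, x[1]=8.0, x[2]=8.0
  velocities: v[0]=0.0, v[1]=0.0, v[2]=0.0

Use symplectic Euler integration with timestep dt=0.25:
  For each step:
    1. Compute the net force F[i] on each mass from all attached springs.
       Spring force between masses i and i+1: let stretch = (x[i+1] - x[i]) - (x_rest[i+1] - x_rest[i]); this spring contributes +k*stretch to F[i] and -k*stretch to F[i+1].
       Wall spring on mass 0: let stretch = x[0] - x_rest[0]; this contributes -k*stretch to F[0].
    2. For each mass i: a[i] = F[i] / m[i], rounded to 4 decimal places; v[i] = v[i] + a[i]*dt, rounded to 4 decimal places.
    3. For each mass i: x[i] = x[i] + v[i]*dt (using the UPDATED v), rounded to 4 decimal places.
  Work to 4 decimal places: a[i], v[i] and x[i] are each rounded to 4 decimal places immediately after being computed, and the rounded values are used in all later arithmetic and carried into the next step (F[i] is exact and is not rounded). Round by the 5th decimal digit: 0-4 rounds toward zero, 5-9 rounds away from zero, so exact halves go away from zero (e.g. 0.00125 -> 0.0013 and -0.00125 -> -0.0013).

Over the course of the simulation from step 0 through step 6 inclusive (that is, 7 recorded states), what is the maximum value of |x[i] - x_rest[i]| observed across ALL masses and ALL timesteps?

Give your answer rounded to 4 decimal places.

Step 0: x=[1.0000 8.0000 8.0000] v=[0.0000 0.0000 0.0000]
Step 1: x=[1.7500 7.1250 8.3750] v=[3.0000 -3.5000 1.5000]
Step 2: x=[2.9531 5.7344 8.9688] v=[4.8125 -5.5625 2.3750]
Step 3: x=[4.1348 4.4004 9.5333] v=[4.7266 -5.3360 2.2578]
Step 4: x=[4.8328 3.6748 9.8312] v=[2.7920 -2.9024 1.1914]
Step 5: x=[4.7820 3.8635 9.7345] v=[-0.2034 0.7548 -0.3868]
Step 6: x=[4.0186 4.9009 9.2789] v=[-3.0537 4.1496 -1.8223]
Max displacement = 2.3252

Answer: 2.3252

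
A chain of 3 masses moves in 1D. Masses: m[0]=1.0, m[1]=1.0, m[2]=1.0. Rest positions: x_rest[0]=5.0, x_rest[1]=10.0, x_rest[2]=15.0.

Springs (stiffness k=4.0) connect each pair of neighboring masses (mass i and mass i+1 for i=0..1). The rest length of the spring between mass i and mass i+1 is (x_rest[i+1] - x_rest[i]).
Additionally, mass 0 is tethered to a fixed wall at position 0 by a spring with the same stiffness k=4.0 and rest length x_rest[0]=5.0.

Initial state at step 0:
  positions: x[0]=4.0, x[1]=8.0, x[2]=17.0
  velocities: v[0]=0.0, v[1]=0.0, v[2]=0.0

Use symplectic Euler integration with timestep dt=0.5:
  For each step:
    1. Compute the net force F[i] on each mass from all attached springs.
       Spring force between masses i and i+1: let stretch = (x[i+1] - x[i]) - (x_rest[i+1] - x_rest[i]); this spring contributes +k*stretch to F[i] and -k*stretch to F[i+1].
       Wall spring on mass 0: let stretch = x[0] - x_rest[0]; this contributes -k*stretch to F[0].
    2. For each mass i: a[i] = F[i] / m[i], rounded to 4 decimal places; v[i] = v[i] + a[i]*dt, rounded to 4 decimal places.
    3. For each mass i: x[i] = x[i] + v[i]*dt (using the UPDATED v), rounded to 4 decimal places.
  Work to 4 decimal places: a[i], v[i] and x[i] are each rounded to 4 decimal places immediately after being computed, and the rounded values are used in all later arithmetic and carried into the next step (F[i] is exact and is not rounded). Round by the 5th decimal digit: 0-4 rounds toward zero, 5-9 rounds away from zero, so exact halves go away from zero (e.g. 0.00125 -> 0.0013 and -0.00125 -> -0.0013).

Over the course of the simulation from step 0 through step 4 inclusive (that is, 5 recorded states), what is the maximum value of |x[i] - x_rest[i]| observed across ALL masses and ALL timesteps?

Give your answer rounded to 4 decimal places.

Step 0: x=[4.0000 8.0000 17.0000] v=[0.0000 0.0000 0.0000]
Step 1: x=[4.0000 13.0000 13.0000] v=[0.0000 10.0000 -8.0000]
Step 2: x=[9.0000 9.0000 14.0000] v=[10.0000 -8.0000 2.0000]
Step 3: x=[5.0000 10.0000 15.0000] v=[-8.0000 2.0000 2.0000]
Step 4: x=[1.0000 11.0000 16.0000] v=[-8.0000 2.0000 2.0000]
Max displacement = 4.0000

Answer: 4.0000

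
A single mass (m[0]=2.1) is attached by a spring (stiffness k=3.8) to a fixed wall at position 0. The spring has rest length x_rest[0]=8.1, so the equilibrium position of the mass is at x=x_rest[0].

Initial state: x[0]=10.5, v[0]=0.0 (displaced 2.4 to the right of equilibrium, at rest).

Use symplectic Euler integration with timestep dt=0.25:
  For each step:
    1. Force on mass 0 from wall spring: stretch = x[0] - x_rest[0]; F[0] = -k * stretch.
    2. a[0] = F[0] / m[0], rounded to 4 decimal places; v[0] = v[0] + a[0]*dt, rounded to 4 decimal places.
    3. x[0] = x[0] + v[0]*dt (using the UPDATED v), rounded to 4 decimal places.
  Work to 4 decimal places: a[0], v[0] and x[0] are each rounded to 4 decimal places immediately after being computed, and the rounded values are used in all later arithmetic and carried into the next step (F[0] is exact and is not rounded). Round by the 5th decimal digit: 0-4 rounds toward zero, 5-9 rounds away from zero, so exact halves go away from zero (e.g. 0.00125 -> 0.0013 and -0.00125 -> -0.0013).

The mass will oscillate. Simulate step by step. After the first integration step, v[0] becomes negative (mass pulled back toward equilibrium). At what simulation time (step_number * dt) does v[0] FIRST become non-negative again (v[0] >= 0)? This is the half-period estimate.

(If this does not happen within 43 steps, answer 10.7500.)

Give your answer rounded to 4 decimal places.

Step 0: x=[10.5000] v=[0.0000]
Step 1: x=[10.2286] v=[-1.0857]
Step 2: x=[9.7164] v=[-2.0487]
Step 3: x=[9.0214] v=[-2.7799]
Step 4: x=[8.2222] v=[-3.1967]
Step 5: x=[7.4092] v=[-3.2520]
Step 6: x=[6.6743] v=[-2.9395]
Step 7: x=[6.1007] v=[-2.2946]
Step 8: x=[5.7532] v=[-1.3902]
Step 9: x=[5.6711] v=[-0.3286]
Step 10: x=[5.8637] v=[0.7702]
First v>=0 after going negative at step 10, time=2.5000

Answer: 2.5000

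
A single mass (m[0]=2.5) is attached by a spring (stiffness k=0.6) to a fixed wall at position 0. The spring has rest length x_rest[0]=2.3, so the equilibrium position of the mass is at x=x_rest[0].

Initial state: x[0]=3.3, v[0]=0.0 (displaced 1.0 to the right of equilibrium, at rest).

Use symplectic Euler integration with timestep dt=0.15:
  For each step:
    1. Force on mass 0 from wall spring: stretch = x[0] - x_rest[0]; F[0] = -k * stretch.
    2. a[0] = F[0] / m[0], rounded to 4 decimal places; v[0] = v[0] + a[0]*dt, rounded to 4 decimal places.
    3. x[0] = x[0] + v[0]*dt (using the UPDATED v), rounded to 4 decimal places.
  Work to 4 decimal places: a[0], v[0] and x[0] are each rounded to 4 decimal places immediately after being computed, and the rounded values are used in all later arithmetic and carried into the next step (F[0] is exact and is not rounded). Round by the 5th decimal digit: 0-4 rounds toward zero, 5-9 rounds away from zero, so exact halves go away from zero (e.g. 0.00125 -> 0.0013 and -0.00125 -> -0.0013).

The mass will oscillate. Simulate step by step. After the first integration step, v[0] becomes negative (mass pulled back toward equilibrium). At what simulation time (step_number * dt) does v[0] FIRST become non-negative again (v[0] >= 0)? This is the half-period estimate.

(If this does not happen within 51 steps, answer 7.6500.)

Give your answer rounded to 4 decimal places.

Answer: 6.4500

Derivation:
Step 0: x=[3.3000] v=[0.0000]
Step 1: x=[3.2946] v=[-0.0360]
Step 2: x=[3.2838] v=[-0.0718]
Step 3: x=[3.2677] v=[-0.1072]
Step 4: x=[3.2464] v=[-0.1420]
Step 5: x=[3.2200] v=[-0.1761]
Step 6: x=[3.1886] v=[-0.2092]
Step 7: x=[3.1524] v=[-0.2412]
Step 8: x=[3.1116] v=[-0.2719]
Step 9: x=[3.0664] v=[-0.3011]
Step 10: x=[3.0171] v=[-0.3287]
Step 11: x=[2.9639] v=[-0.3545]
Step 12: x=[2.9071] v=[-0.3784]
Step 13: x=[2.8471] v=[-0.4003]
Step 14: x=[2.7841] v=[-0.4200]
Step 15: x=[2.7185] v=[-0.4374]
Step 16: x=[2.6506] v=[-0.4525]
Step 17: x=[2.5808] v=[-0.4651]
Step 18: x=[2.5095] v=[-0.4752]
Step 19: x=[2.4371] v=[-0.4827]
Step 20: x=[2.3640] v=[-0.4876]
Step 21: x=[2.2905] v=[-0.4899]
Step 22: x=[2.2171] v=[-0.4896]
Step 23: x=[2.1441] v=[-0.4866]
Step 24: x=[2.0720] v=[-0.4810]
Step 25: x=[2.0011] v=[-0.4728]
Step 26: x=[1.9318] v=[-0.4620]
Step 27: x=[1.8645] v=[-0.4487]
Step 28: x=[1.7996] v=[-0.4330]
Step 29: x=[1.7374] v=[-0.4150]
Step 30: x=[1.6782] v=[-0.3948]
Step 31: x=[1.6223] v=[-0.3724]
Step 32: x=[1.5701] v=[-0.3480]
Step 33: x=[1.5218] v=[-0.3217]
Step 34: x=[1.4777] v=[-0.2937]
Step 35: x=[1.4381] v=[-0.2641]
Step 36: x=[1.4031] v=[-0.2331]
Step 37: x=[1.3730] v=[-0.2008]
Step 38: x=[1.3479] v=[-0.1674]
Step 39: x=[1.3279] v=[-0.1331]
Step 40: x=[1.3132] v=[-0.0981]
Step 41: x=[1.3038] v=[-0.0626]
Step 42: x=[1.2998] v=[-0.0267]
Step 43: x=[1.3012] v=[0.0093]
First v>=0 after going negative at step 43, time=6.4500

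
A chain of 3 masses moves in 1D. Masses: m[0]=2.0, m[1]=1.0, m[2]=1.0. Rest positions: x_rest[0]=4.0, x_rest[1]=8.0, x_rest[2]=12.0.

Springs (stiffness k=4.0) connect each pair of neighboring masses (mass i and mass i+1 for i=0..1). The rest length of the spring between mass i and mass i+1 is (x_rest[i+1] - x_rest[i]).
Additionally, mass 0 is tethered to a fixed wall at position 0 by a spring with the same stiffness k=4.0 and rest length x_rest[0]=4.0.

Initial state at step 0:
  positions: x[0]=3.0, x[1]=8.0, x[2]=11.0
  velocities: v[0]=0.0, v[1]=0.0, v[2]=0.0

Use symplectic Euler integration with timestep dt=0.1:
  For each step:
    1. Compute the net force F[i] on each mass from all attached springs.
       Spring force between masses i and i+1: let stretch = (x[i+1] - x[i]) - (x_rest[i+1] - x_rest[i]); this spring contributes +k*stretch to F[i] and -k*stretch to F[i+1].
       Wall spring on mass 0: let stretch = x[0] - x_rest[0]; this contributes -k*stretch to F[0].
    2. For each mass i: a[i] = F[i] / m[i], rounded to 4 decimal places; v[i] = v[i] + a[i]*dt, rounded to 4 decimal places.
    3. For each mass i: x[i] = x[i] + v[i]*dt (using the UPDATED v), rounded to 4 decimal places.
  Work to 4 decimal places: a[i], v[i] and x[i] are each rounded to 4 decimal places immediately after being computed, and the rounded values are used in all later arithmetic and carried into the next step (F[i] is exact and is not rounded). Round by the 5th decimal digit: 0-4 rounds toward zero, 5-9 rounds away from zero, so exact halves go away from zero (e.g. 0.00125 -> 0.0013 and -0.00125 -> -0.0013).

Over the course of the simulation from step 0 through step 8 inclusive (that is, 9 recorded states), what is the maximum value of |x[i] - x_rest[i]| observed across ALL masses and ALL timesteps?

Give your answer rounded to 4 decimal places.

Step 0: x=[3.0000 8.0000 11.0000] v=[0.0000 0.0000 0.0000]
Step 1: x=[3.0400 7.9200 11.0400] v=[0.4000 -0.8000 0.4000]
Step 2: x=[3.1168 7.7696 11.1152] v=[0.7680 -1.5040 0.7520]
Step 3: x=[3.2243 7.5669 11.2166] v=[1.0752 -2.0269 1.0138]
Step 4: x=[3.3542 7.3365 11.3320] v=[1.2989 -2.3041 1.1539]
Step 5: x=[3.4967 7.1066 11.4476] v=[1.4245 -2.2988 1.1557]
Step 6: x=[3.6414 6.9060 11.5495] v=[1.4471 -2.0064 1.0193]
Step 7: x=[3.7786 6.7605 11.6257] v=[1.3717 -1.4548 0.7619]
Step 8: x=[3.8998 6.6904 11.6673] v=[1.2124 -0.7015 0.4158]
Max displacement = 1.3096

Answer: 1.3096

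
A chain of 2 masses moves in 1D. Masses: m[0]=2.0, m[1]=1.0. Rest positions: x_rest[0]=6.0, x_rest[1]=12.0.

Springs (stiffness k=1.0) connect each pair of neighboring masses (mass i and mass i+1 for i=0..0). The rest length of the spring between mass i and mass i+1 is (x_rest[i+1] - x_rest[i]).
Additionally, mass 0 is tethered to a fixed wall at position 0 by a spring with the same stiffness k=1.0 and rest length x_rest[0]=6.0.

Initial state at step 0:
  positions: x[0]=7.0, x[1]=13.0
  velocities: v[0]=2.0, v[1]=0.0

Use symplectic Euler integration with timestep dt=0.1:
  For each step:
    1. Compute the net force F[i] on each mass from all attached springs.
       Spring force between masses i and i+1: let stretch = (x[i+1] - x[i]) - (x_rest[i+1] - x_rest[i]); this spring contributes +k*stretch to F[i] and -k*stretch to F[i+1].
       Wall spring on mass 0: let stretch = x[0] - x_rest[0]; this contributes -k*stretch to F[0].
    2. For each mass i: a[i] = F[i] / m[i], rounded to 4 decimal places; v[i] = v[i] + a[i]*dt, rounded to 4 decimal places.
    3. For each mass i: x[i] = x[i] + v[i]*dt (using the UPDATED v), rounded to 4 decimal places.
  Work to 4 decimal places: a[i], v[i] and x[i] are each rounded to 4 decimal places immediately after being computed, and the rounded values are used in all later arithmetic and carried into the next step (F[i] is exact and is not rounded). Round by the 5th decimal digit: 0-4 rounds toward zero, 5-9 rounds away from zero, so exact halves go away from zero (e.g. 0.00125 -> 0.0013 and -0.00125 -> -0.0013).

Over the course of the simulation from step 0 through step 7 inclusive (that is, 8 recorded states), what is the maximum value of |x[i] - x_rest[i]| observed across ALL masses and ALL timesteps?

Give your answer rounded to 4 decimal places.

Step 0: x=[7.0000 13.0000] v=[2.0000 0.0000]
Step 1: x=[7.1950 13.0000] v=[1.9500 0.0000]
Step 2: x=[7.3831 13.0020] v=[1.8805 0.0195]
Step 3: x=[7.5623 13.0078] v=[1.7923 0.0576]
Step 4: x=[7.7310 13.0191] v=[1.6865 0.1131]
Step 5: x=[7.8874 13.0375] v=[1.5644 0.1843]
Step 6: x=[8.0302 13.0644] v=[1.4275 0.2693]
Step 7: x=[8.1580 13.1010] v=[1.2777 0.3659]
Max displacement = 2.1580

Answer: 2.1580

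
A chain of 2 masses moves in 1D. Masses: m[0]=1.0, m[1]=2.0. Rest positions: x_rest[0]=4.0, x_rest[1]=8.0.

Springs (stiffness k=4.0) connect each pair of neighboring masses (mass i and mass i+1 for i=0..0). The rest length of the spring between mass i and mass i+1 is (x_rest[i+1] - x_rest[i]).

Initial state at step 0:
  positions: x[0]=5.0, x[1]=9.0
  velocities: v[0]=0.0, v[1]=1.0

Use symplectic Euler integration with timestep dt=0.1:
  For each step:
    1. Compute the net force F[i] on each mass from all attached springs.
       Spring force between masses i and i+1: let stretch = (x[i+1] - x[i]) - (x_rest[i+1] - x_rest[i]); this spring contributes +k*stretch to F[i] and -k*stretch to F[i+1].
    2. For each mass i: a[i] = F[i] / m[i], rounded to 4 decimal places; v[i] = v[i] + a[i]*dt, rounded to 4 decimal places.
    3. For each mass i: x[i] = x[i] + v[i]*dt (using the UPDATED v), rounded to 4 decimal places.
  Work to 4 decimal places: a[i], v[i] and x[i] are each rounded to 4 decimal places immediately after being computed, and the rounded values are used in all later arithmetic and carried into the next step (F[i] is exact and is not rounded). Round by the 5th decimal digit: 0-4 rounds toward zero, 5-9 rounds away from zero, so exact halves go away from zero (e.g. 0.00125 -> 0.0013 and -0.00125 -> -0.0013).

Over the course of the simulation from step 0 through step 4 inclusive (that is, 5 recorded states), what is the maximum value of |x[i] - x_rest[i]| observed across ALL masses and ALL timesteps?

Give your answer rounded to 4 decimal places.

Step 0: x=[5.0000 9.0000] v=[0.0000 1.0000]
Step 1: x=[5.0000 9.1000] v=[0.0000 1.0000]
Step 2: x=[5.0040 9.1980] v=[0.0400 0.9800]
Step 3: x=[5.0158 9.2921] v=[0.1176 0.9412]
Step 4: x=[5.0386 9.3807] v=[0.2281 0.8859]
Max displacement = 1.3807

Answer: 1.3807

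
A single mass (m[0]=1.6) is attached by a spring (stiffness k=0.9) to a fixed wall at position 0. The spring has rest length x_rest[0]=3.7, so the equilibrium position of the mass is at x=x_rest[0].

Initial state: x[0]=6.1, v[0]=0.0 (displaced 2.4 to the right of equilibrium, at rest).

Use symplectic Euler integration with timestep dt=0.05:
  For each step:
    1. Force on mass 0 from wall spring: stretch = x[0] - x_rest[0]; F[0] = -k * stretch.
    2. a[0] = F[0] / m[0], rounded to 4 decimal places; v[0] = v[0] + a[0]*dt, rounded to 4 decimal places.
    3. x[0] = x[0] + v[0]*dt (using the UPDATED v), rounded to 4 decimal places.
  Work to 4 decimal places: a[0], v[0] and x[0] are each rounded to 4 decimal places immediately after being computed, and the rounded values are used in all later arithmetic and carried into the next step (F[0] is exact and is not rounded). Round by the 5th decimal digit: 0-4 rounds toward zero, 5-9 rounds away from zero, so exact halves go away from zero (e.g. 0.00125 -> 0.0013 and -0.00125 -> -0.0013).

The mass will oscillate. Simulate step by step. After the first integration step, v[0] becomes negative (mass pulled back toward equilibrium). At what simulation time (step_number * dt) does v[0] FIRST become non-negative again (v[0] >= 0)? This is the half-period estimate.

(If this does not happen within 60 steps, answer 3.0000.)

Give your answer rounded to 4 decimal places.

Answer: 3.0000

Derivation:
Step 0: x=[6.1000] v=[0.0000]
Step 1: x=[6.0966] v=[-0.0675]
Step 2: x=[6.0899] v=[-0.1349]
Step 3: x=[6.0798] v=[-0.2021]
Step 4: x=[6.0664] v=[-0.2690]
Step 5: x=[6.0496] v=[-0.3356]
Step 6: x=[6.0295] v=[-0.4017]
Step 7: x=[6.0061] v=[-0.4672]
Step 8: x=[5.9795] v=[-0.5321]
Step 9: x=[5.9497] v=[-0.5962]
Step 10: x=[5.9167] v=[-0.6595]
Step 11: x=[5.8806] v=[-0.7218]
Step 12: x=[5.8414] v=[-0.7831]
Step 13: x=[5.7992] v=[-0.8433]
Step 14: x=[5.7541] v=[-0.9023]
Step 15: x=[5.7061] v=[-0.9601]
Step 16: x=[5.6553] v=[-1.0165]
Step 17: x=[5.6017] v=[-1.0715]
Step 18: x=[5.5455] v=[-1.1250]
Step 19: x=[5.4867] v=[-1.1769]
Step 20: x=[5.4253] v=[-1.2272]
Step 21: x=[5.3615] v=[-1.2757]
Step 22: x=[5.2954] v=[-1.3224]
Step 23: x=[5.2270] v=[-1.3673]
Step 24: x=[5.1565] v=[-1.4102]
Step 25: x=[5.0839] v=[-1.4512]
Step 26: x=[5.0094] v=[-1.4901]
Step 27: x=[4.9331] v=[-1.5269]
Step 28: x=[4.8550] v=[-1.5616]
Step 29: x=[4.7753] v=[-1.5941]
Step 30: x=[4.6941] v=[-1.6243]
Step 31: x=[4.6115] v=[-1.6523]
Step 32: x=[4.5276] v=[-1.6779]
Step 33: x=[4.4425] v=[-1.7012]
Step 34: x=[4.3564] v=[-1.7221]
Step 35: x=[4.2694] v=[-1.7406]
Step 36: x=[4.1816] v=[-1.7566]
Step 37: x=[4.0931] v=[-1.7701]
Step 38: x=[4.0040] v=[-1.7812]
Step 39: x=[3.9145] v=[-1.7898]
Step 40: x=[3.8247] v=[-1.7958]
Step 41: x=[3.7347] v=[-1.7993]
Step 42: x=[3.6447] v=[-1.8003]
Step 43: x=[3.5548] v=[-1.7987]
Step 44: x=[3.4651] v=[-1.7946]
Step 45: x=[3.3757] v=[-1.7880]
Step 46: x=[3.2868] v=[-1.7789]
Step 47: x=[3.1984] v=[-1.7673]
Step 48: x=[3.1107] v=[-1.7532]
Step 49: x=[3.0239] v=[-1.7366]
Step 50: x=[2.9380] v=[-1.7176]
Step 51: x=[2.8532] v=[-1.6962]
Step 52: x=[2.7696] v=[-1.6724]
Step 53: x=[2.6873] v=[-1.6462]
Step 54: x=[2.6064] v=[-1.6177]
Step 55: x=[2.5271] v=[-1.5869]
Step 56: x=[2.4494] v=[-1.5539]
Step 57: x=[2.3735] v=[-1.5187]
Step 58: x=[2.2994] v=[-1.4814]
Step 59: x=[2.2273] v=[-1.4420]
Step 60: x=[2.1573] v=[-1.4006]
v[0] did not become non-negative within 60 steps; using fallback time=3.0000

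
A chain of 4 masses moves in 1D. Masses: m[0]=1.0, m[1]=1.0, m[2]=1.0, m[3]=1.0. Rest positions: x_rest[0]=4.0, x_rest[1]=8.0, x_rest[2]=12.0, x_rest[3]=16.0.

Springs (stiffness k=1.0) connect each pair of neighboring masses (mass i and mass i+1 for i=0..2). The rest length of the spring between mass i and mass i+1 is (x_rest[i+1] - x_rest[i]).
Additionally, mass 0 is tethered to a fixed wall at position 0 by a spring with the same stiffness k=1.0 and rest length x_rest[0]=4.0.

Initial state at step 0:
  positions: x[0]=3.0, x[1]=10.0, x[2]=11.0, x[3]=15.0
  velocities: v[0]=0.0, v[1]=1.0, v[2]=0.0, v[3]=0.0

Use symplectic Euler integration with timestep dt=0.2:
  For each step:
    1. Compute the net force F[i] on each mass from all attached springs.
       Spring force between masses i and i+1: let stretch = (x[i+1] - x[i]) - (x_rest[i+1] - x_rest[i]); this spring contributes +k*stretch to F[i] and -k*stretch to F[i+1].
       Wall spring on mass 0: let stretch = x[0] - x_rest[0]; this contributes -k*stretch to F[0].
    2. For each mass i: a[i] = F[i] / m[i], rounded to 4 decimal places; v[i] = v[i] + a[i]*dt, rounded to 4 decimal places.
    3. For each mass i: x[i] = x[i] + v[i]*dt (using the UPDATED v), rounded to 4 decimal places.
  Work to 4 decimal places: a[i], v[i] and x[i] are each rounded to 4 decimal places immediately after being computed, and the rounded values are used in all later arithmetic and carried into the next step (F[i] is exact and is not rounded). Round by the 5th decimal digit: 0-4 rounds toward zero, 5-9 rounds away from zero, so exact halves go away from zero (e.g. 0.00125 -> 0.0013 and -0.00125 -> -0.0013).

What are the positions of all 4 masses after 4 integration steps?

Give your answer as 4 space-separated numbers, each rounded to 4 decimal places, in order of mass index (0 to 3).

Answer: 4.3571 8.6791 12.0047 15.0673

Derivation:
Step 0: x=[3.0000 10.0000 11.0000 15.0000] v=[0.0000 1.0000 0.0000 0.0000]
Step 1: x=[3.1600 9.9600 11.1200 15.0000] v=[0.8000 -0.2000 0.6000 0.0000]
Step 2: x=[3.4656 9.6944 11.3488 15.0048] v=[1.5280 -1.3280 1.1440 0.0240]
Step 3: x=[3.8817 9.2458 11.6577 15.0234] v=[2.0806 -2.2429 1.5443 0.0928]
Step 4: x=[4.3571 8.6791 12.0047 15.0673] v=[2.3771 -2.8333 1.7351 0.2197]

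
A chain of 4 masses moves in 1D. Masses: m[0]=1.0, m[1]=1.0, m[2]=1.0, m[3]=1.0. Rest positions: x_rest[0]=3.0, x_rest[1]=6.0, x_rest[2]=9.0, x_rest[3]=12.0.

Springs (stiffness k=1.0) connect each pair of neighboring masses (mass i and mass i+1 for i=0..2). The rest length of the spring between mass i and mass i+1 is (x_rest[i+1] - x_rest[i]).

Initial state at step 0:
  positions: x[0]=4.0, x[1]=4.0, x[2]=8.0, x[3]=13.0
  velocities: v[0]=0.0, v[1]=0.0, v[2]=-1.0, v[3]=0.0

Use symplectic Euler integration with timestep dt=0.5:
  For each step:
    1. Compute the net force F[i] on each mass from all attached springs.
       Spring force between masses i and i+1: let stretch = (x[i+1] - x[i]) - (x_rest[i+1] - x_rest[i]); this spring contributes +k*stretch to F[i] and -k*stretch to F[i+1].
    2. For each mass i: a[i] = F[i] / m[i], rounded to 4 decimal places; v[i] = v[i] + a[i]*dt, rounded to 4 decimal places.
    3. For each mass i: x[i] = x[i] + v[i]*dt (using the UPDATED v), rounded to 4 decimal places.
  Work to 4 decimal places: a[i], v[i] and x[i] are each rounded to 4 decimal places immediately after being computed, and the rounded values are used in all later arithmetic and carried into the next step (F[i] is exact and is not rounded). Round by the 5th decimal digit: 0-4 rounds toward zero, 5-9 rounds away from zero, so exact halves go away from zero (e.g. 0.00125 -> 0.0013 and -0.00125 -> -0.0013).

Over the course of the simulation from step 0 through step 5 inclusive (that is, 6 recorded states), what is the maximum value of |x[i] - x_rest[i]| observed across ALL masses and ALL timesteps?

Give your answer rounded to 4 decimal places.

Answer: 2.3886

Derivation:
Step 0: x=[4.0000 4.0000 8.0000 13.0000] v=[0.0000 0.0000 -1.0000 0.0000]
Step 1: x=[3.2500 5.0000 7.7500 12.5000] v=[-1.5000 2.0000 -0.5000 -1.0000]
Step 2: x=[2.1875 6.2500 8.0000 11.5625] v=[-2.1250 2.5000 0.5000 -1.8750]
Step 3: x=[1.3906 6.9219 8.7032 10.4844] v=[-1.5938 1.3438 1.4063 -2.1563]
Step 4: x=[1.2265 6.6563 9.4064 9.7110] v=[-0.3282 -0.5312 1.4063 -1.5469]
Step 5: x=[1.6699 5.7208 9.4982 9.6114] v=[0.8867 -1.8711 0.1836 -0.1992]
Max displacement = 2.3886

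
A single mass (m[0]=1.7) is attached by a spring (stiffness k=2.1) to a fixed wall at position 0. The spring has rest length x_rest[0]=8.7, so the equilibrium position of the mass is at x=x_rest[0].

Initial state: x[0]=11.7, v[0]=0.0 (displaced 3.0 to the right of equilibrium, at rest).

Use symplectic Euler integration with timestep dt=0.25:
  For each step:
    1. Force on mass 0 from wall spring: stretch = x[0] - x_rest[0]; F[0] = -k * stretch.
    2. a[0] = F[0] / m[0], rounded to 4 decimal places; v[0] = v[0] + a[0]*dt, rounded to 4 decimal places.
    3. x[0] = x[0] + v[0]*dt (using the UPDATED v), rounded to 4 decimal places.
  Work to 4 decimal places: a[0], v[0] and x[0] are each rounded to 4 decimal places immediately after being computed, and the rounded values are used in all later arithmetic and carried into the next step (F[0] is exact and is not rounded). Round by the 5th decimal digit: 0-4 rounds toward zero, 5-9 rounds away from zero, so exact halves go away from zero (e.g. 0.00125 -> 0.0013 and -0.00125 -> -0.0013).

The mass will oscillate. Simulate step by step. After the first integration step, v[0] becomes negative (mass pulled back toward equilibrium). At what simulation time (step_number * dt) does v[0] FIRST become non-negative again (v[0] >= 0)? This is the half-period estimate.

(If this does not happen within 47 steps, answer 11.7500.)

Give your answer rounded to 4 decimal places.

Step 0: x=[11.7000] v=[0.0000]
Step 1: x=[11.4684] v=[-0.9265]
Step 2: x=[11.0230] v=[-1.7815]
Step 3: x=[10.3983] v=[-2.4989]
Step 4: x=[9.6425] v=[-3.0234]
Step 5: x=[8.8139] v=[-3.3145]
Step 6: x=[7.9765] v=[-3.3497]
Step 7: x=[7.1949] v=[-3.1263]
Step 8: x=[6.5295] v=[-2.6615]
Step 9: x=[6.0317] v=[-1.9912]
Step 10: x=[5.7399] v=[-1.1672]
Step 11: x=[5.6766] v=[-0.2531]
Step 12: x=[5.8468] v=[0.6806]
First v>=0 after going negative at step 12, time=3.0000

Answer: 3.0000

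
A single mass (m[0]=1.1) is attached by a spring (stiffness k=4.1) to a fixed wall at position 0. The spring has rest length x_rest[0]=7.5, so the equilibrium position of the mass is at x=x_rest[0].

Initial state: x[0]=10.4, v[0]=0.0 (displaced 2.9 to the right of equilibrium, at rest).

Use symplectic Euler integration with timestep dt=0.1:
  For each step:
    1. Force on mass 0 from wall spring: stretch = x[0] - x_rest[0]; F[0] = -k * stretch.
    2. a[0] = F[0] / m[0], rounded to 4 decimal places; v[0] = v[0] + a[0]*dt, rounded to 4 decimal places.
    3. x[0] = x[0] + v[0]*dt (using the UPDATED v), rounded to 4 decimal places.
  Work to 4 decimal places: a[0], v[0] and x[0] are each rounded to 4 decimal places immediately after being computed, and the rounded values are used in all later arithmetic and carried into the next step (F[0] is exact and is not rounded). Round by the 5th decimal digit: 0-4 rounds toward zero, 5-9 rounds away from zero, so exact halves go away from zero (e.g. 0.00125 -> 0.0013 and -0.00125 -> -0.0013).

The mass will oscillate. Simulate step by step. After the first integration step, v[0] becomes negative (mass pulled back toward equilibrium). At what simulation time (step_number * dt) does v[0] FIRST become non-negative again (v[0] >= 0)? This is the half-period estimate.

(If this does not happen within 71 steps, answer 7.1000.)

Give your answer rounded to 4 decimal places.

Answer: 1.7000

Derivation:
Step 0: x=[10.4000] v=[0.0000]
Step 1: x=[10.2919] v=[-1.0809]
Step 2: x=[10.0798] v=[-2.1215]
Step 3: x=[9.7715] v=[-3.0831]
Step 4: x=[9.3785] v=[-3.9298]
Step 5: x=[8.9155] v=[-4.6300]
Step 6: x=[8.3997] v=[-5.1576]
Step 7: x=[7.8504] v=[-5.4929]
Step 8: x=[7.2881] v=[-5.6235]
Step 9: x=[6.7337] v=[-5.5445]
Step 10: x=[6.2078] v=[-5.2589]
Step 11: x=[5.7301] v=[-4.7773]
Step 12: x=[5.3183] v=[-4.1176]
Step 13: x=[4.9879] v=[-3.3044]
Step 14: x=[4.7511] v=[-2.3681]
Step 15: x=[4.6168] v=[-1.3435]
Step 16: x=[4.5899] v=[-0.2689]
Step 17: x=[4.6715] v=[0.8158]
First v>=0 after going negative at step 17, time=1.7000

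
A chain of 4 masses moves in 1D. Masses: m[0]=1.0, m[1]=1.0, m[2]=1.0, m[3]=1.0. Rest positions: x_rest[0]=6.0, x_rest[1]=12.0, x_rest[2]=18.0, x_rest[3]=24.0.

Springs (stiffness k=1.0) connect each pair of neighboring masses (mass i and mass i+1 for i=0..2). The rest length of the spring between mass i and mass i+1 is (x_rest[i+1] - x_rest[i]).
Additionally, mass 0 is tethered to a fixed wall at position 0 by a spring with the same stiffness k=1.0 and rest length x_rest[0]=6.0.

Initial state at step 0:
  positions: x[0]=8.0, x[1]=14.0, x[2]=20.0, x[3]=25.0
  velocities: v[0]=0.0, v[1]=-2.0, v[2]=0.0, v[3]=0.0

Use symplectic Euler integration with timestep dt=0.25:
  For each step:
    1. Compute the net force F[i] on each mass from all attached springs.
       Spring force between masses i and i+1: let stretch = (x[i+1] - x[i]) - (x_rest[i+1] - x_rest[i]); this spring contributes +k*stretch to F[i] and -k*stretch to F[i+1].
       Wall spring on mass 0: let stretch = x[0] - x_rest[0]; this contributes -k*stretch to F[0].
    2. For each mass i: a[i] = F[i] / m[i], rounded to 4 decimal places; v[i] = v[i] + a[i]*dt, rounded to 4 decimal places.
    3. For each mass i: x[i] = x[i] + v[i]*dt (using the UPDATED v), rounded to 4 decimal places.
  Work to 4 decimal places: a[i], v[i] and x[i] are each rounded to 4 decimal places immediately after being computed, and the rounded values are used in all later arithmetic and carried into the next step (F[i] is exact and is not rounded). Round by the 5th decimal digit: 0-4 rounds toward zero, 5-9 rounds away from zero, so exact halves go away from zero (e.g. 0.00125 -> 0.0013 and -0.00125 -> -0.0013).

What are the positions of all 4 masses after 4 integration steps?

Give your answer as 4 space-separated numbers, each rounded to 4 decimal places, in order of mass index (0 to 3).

Step 0: x=[8.0000 14.0000 20.0000 25.0000] v=[0.0000 -2.0000 0.0000 0.0000]
Step 1: x=[7.8750 13.5000 19.9375 25.0625] v=[-0.5000 -2.0000 -0.2500 0.2500]
Step 2: x=[7.6094 13.0508 19.7930 25.1797] v=[-1.0625 -1.7969 -0.5781 0.4688]
Step 3: x=[7.2083 12.6829 19.5638 25.3352] v=[-1.6045 -1.4717 -0.9170 0.6221]
Step 4: x=[6.6988 12.4029 19.2652 25.5050] v=[-2.0379 -1.1201 -1.1944 0.6793]

Answer: 6.6988 12.4029 19.2652 25.5050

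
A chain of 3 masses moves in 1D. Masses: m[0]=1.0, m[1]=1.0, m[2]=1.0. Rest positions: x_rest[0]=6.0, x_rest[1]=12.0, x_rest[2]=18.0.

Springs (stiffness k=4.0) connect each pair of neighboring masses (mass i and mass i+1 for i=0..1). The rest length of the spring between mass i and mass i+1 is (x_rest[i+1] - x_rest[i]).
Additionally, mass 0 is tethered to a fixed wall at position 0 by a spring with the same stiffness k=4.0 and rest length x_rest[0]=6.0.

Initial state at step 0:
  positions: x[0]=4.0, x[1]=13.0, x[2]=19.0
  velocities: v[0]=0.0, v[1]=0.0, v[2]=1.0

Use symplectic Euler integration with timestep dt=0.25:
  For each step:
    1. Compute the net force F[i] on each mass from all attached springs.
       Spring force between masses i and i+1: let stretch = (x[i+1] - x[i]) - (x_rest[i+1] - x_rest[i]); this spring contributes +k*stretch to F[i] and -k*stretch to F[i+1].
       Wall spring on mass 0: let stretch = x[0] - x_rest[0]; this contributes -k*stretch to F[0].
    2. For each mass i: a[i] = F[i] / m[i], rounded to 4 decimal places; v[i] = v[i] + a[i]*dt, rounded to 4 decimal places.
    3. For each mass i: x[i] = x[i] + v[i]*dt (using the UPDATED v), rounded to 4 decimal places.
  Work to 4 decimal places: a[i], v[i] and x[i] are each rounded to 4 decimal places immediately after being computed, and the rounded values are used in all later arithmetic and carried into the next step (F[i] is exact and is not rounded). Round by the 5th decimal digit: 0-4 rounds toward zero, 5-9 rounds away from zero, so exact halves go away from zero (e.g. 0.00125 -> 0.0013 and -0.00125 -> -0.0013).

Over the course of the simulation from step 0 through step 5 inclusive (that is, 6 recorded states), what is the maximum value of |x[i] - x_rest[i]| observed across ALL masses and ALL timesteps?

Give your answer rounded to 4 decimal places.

Step 0: x=[4.0000 13.0000 19.0000] v=[0.0000 0.0000 1.0000]
Step 1: x=[5.2500 12.2500 19.2500] v=[5.0000 -3.0000 1.0000]
Step 2: x=[6.9375 11.5000 19.2500] v=[6.7500 -3.0000 0.0000]
Step 3: x=[8.0313 11.5469 18.8125] v=[4.3750 0.1875 -1.7500]
Step 4: x=[7.9961 12.5313 18.0586] v=[-0.1407 3.9375 -3.0156]
Step 5: x=[7.0957 13.7637 17.4229] v=[-3.6016 4.9296 -2.5429]
Max displacement = 2.0313

Answer: 2.0313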